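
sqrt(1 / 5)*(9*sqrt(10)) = 9*sqrt(2) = 12.73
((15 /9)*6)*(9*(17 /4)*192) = 73440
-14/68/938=-1/4556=-0.00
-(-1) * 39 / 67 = 39 / 67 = 0.58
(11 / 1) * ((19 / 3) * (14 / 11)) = 266 / 3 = 88.67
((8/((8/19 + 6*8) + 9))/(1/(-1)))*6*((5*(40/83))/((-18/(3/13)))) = 30400/1177189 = 0.03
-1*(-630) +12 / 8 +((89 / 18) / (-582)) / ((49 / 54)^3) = 14413037115 / 22823906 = 631.49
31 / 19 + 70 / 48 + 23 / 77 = 118981 / 35112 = 3.39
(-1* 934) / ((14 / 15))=-7005 / 7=-1000.71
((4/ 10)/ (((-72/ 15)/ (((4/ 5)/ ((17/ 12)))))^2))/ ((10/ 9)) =36/ 7225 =0.00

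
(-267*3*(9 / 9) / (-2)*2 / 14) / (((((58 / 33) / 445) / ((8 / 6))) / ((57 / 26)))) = 223491015 / 5278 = 42343.88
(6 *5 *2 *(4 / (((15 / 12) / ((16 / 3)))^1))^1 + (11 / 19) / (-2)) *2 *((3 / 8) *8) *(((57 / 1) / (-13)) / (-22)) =350109 / 286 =1224.16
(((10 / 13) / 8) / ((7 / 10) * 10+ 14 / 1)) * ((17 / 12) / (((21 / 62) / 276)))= 60605 / 11466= 5.29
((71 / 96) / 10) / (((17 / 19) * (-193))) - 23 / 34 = -2132069 / 3149760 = -0.68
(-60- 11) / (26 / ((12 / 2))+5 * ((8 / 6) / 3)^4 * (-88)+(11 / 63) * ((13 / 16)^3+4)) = 13356306432 / 2265439409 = 5.90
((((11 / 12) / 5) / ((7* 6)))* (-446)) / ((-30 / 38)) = 46607 / 18900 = 2.47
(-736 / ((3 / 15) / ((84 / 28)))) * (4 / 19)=-44160 / 19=-2324.21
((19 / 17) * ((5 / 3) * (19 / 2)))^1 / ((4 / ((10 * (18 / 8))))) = 27075 / 272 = 99.54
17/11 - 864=-9487/11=-862.45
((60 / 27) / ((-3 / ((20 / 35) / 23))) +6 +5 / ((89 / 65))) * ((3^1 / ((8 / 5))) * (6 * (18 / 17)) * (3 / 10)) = 34.42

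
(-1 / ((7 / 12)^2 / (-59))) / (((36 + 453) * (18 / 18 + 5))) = 0.06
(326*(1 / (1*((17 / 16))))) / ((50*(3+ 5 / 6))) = 15648 / 9775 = 1.60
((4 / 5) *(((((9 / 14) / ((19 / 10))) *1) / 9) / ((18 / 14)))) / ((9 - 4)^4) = 4 / 106875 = 0.00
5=5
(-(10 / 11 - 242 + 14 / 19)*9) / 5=452106 / 1045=432.64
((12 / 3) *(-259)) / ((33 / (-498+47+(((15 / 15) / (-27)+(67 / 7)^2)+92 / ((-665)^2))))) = 635150360668 / 56288925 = 11283.75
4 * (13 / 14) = 26 / 7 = 3.71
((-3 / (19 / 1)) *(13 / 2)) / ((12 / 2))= -13 / 76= -0.17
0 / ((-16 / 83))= 0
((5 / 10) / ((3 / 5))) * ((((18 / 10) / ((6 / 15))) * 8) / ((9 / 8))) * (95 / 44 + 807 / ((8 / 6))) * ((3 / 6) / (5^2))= 53452 / 165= 323.95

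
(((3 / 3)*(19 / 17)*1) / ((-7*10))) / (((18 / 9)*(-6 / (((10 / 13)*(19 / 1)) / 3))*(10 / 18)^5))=2368521 / 19337500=0.12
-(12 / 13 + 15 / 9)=-101 / 39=-2.59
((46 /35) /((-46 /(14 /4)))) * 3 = -3 /10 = -0.30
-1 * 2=-2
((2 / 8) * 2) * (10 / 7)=5 / 7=0.71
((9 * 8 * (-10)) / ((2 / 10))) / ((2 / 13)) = -23400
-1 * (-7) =7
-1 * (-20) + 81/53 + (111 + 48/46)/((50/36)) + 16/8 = 104.20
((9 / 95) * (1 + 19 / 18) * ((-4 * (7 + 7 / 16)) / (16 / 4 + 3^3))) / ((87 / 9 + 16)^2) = -5661 / 19955320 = -0.00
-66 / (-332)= 33 / 166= 0.20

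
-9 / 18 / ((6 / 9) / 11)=-33 / 4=-8.25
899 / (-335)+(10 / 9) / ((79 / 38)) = -511889 / 238185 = -2.15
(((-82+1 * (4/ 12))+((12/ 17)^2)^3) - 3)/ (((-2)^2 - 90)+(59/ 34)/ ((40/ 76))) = 1.02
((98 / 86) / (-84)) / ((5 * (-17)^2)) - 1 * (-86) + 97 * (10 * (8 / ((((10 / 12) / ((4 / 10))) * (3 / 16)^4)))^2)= 42411911008496907083 / 4529641500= 9363193755.73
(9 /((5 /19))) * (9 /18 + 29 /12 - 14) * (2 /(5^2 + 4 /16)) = -15162 /505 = -30.02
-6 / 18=-0.33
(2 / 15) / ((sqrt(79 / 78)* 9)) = 2* sqrt(6162) / 10665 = 0.01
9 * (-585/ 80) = -1053/ 16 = -65.81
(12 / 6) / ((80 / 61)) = 61 / 40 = 1.52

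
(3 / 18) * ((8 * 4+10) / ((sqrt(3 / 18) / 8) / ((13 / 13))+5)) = 13440 / 9599 - 56 * sqrt(6) / 9599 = 1.39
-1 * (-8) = 8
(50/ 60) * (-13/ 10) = -13/ 12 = -1.08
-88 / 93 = -0.95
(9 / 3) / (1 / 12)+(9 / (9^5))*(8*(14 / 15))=3543052 / 98415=36.00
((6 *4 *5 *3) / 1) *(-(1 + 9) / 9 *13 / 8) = -650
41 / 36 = 1.14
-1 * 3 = -3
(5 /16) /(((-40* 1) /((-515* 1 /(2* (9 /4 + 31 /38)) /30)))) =1957 /89472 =0.02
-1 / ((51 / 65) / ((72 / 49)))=-1560 / 833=-1.87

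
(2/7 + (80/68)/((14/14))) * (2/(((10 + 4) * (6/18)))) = 0.63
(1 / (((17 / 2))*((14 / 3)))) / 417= 1 / 16541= 0.00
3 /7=0.43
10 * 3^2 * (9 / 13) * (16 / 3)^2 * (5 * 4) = 460800 / 13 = 35446.15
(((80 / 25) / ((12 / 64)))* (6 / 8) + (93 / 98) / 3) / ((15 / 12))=12854 / 1225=10.49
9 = 9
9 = 9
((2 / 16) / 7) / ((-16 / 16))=-1 / 56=-0.02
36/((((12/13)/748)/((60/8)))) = 218790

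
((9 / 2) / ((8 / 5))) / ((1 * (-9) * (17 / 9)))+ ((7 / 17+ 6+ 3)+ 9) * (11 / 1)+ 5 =56403 / 272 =207.36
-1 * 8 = -8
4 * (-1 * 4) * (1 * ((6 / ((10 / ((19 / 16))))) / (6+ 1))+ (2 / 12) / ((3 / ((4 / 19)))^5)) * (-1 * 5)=8.14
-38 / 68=-19 / 34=-0.56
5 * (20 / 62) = 50 / 31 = 1.61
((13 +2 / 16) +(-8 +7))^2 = 9409 / 64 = 147.02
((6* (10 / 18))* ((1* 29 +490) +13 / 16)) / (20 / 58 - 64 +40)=-1205965 / 16464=-73.25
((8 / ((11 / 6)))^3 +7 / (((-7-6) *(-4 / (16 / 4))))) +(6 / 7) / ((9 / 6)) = 10198303 / 121121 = 84.20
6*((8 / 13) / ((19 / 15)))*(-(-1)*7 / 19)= 5040 / 4693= 1.07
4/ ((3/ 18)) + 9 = 33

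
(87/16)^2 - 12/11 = 80187/2816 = 28.48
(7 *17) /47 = 119 /47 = 2.53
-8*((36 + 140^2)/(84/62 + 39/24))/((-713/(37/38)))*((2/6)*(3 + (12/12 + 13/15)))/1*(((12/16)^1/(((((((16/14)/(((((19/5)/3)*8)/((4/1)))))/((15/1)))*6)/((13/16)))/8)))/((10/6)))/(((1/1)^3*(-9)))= -2413176038/11472975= -210.34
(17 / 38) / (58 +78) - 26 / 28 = -1969 / 2128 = -0.93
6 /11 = 0.55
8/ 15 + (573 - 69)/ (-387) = -496/ 645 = -0.77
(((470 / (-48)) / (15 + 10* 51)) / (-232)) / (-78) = -47 / 45601920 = -0.00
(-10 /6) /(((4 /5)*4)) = -25 /48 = -0.52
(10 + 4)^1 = 14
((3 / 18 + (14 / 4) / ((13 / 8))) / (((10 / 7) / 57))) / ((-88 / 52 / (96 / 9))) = -583.59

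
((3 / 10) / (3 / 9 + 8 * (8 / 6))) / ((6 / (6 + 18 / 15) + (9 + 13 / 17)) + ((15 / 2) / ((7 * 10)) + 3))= 2142 / 1076405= 0.00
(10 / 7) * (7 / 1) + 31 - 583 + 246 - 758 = -1054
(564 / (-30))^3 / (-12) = 553.72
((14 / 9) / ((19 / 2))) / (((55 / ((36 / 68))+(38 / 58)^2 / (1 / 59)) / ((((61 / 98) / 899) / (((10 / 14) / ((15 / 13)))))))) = 5307 / 3744372541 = 0.00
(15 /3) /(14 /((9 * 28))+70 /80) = 360 /67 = 5.37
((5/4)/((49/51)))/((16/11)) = 2805/3136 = 0.89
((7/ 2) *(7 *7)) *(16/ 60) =686/ 15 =45.73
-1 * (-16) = 16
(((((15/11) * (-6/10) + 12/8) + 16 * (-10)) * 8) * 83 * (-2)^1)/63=2327320/693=3358.33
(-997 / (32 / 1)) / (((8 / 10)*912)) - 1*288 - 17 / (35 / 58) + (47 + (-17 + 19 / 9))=-284.10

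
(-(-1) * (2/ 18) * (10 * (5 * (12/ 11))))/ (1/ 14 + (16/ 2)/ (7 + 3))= 14000/ 2013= 6.95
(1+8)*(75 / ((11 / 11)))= 675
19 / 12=1.58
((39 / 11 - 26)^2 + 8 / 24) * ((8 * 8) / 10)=5860736 / 1815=3229.06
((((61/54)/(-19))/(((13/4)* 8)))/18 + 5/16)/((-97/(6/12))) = -299983/186305184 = -0.00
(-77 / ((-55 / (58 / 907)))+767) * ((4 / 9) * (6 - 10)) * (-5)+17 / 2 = 111458803 / 16326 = 6827.07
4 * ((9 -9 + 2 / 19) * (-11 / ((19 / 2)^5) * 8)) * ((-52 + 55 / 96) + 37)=975040 / 141137643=0.01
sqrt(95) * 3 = 3 * sqrt(95) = 29.24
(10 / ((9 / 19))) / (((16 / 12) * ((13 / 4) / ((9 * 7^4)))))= 1368570 / 13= 105274.62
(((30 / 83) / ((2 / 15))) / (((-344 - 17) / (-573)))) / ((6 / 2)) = 42975 / 29963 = 1.43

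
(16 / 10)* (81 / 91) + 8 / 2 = 2468 / 455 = 5.42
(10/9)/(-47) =-10/423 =-0.02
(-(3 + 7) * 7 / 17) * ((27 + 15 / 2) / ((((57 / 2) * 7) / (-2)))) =460 / 323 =1.42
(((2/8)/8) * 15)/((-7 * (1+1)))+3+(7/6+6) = 13619/1344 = 10.13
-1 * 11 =-11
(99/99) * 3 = 3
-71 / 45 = -1.58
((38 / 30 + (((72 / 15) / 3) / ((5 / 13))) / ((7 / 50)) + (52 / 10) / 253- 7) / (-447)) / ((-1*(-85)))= -25504 / 40373487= -0.00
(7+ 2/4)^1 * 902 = 6765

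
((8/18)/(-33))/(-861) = 4/255717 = 0.00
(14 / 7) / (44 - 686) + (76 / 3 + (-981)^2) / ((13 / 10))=3089260117 / 4173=740297.18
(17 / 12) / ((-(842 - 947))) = 17 / 1260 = 0.01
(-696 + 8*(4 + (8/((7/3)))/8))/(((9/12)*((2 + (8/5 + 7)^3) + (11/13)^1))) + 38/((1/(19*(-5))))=-9842151370/2725317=-3611.38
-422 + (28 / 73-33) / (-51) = -1568725 / 3723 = -421.36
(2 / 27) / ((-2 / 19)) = -19 / 27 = -0.70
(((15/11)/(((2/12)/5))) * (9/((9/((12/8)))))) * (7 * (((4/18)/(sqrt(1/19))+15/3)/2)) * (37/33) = 6475 * sqrt(19)/121+291375/242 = 1437.28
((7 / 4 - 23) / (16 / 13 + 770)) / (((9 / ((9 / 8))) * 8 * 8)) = -1105 / 20533248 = -0.00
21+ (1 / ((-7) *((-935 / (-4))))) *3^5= 20.85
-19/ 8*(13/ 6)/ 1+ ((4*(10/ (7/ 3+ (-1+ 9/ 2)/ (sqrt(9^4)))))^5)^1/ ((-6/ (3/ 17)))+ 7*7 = -87650940290453179/ 2208735872112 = -39683.76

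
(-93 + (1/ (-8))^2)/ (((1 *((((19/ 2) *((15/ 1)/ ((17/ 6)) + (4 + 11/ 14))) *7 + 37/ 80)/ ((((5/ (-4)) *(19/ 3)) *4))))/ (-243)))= -144162975/ 135148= -1066.70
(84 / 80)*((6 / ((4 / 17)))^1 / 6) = 357 / 80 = 4.46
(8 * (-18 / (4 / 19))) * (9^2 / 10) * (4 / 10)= -55404 / 25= -2216.16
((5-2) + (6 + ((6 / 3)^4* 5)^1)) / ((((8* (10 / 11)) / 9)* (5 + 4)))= 979 / 80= 12.24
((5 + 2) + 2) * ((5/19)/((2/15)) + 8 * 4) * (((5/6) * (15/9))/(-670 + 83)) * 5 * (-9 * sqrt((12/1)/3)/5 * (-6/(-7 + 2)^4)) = -34857/278825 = -0.13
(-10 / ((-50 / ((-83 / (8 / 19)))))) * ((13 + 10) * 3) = -2720.32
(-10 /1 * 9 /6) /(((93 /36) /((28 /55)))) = -1008 /341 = -2.96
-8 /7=-1.14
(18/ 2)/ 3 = 3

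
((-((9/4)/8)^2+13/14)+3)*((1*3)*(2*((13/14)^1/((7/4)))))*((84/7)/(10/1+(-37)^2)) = 3228381/30271808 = 0.11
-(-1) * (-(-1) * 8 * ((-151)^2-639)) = 177296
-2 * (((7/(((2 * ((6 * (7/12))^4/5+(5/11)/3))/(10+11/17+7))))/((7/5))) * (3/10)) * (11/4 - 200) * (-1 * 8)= -1874664000/1353761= -1384.78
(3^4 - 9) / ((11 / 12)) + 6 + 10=1040 / 11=94.55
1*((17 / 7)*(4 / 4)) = 17 / 7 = 2.43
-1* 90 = -90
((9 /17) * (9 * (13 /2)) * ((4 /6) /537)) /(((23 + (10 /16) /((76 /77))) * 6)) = 11856 /43724867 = 0.00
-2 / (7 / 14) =-4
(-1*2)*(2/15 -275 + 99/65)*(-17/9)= -1812268/1755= -1032.63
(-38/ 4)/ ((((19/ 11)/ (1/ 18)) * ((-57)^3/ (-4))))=-11/ 1666737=-0.00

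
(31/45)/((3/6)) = 62/45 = 1.38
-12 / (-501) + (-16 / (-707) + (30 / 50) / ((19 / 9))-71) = -792665042 / 11216555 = -70.67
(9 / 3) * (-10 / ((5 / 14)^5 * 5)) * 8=-8260.98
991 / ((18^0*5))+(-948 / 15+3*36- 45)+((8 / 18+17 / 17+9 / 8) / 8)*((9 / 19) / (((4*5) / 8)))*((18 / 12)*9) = 241767 / 1216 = 198.82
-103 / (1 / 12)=-1236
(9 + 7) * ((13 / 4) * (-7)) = -364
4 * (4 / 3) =5.33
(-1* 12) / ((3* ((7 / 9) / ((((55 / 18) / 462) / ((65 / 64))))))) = -64 / 1911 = -0.03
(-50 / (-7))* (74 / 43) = 3700 / 301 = 12.29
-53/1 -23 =-76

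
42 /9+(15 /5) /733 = 10271 /2199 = 4.67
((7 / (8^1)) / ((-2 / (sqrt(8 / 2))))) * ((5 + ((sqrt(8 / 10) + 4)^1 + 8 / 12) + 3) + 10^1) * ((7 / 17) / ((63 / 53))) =-371 / 54 - 371 * sqrt(5) / 3060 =-7.14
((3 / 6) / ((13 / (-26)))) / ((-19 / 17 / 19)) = 17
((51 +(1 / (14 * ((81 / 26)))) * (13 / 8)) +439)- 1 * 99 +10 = 1819105 / 4536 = 401.04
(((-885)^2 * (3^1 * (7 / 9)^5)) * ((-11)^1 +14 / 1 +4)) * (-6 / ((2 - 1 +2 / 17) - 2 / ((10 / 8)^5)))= -1087830448906250 / 17903511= -60760732.85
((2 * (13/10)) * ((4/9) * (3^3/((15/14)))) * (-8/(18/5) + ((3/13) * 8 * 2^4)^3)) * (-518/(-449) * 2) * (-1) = -29562864791936/17073225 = -1731533.72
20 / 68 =5 / 17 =0.29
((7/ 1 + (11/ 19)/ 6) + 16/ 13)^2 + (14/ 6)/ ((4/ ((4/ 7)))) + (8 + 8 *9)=328738309/ 2196324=149.68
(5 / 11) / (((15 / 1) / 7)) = 7 / 33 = 0.21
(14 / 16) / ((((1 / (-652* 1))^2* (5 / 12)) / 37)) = 165152904 / 5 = 33030580.80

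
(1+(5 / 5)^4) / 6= 0.33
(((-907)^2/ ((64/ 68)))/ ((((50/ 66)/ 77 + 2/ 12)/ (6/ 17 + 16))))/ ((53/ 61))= 5908029017737/ 63388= 93204218.74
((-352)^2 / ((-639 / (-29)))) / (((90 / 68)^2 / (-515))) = -427837042688 / 258795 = -1653188.98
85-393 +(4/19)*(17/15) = -87712/285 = -307.76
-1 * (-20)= 20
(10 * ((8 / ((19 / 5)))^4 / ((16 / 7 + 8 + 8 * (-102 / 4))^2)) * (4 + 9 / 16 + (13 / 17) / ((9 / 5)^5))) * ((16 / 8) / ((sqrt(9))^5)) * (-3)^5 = -724512128200000 / 15034025024083953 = -0.05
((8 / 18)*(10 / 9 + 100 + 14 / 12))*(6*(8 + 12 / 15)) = 324016 / 135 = 2400.12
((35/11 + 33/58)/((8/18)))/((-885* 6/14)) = -16751/752840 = -0.02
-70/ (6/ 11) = -385/ 3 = -128.33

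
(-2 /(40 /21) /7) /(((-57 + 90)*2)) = -1 /440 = -0.00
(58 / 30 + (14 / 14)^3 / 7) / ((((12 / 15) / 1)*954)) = 109 / 40068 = 0.00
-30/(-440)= 3/44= 0.07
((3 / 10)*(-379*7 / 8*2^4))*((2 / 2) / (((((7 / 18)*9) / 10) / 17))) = -77316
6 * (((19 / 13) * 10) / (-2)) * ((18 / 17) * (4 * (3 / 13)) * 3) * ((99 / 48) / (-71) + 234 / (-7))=6141879675 / 1427881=4301.39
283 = 283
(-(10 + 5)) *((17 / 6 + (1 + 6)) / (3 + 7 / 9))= -2655 / 68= -39.04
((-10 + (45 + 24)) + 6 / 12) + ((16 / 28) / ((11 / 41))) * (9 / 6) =9655 / 154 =62.69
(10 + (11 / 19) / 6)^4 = 1755097689601 / 168896016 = 10391.59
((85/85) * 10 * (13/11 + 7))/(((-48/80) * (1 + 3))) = -375/11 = -34.09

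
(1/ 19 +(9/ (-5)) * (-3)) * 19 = 103.60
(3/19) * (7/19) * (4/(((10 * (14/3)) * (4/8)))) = 18/1805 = 0.01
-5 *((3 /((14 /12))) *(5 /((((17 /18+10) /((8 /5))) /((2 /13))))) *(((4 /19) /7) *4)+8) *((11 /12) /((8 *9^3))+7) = -281.22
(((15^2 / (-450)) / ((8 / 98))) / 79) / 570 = -49 / 360240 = -0.00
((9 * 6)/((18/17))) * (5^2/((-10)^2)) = 51/4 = 12.75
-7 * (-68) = 476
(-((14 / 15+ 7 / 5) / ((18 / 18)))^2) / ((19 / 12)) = -196 / 57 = -3.44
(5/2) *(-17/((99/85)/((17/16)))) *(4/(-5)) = 24565/792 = 31.02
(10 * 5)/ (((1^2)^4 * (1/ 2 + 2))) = 20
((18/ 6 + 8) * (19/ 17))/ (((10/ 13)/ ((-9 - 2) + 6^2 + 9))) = 2717/ 5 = 543.40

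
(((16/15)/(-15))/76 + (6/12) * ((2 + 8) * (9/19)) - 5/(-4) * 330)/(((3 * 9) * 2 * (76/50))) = 3547117/701784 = 5.05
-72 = -72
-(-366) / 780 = 61 / 130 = 0.47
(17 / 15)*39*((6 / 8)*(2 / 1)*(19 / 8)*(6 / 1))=37791 / 40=944.78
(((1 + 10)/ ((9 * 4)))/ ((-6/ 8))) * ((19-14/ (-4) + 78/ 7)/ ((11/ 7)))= -157/ 18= -8.72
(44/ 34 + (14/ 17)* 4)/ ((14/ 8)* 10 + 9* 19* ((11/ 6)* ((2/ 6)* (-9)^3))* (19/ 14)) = -2184/ 49204273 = -0.00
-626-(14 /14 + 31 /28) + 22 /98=-123065 /196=-627.88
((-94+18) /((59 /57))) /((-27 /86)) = 233.87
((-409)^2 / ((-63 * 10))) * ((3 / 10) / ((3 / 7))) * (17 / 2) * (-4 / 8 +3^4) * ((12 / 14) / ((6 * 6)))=-65406871 / 21600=-3028.10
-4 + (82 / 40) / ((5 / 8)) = -18 / 25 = -0.72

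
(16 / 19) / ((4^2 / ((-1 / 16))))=-1 / 304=-0.00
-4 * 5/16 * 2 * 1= -5/2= -2.50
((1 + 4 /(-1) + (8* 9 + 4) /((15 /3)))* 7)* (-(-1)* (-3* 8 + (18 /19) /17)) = -3302418 /1615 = -2044.84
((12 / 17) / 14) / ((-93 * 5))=-2 / 18445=-0.00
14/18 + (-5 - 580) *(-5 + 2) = 15802/9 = 1755.78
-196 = -196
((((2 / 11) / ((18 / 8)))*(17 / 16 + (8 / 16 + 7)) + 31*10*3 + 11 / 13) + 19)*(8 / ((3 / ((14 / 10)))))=13701436 / 3861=3548.68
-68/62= -34/31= -1.10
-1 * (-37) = 37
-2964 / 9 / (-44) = 247 / 33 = 7.48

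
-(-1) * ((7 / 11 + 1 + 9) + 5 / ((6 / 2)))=406 / 33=12.30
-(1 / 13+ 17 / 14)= -235 / 182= -1.29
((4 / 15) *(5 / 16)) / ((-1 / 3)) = -1 / 4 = -0.25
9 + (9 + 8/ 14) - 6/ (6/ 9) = 67/ 7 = 9.57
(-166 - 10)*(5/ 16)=-55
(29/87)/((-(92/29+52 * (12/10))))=-145/28524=-0.01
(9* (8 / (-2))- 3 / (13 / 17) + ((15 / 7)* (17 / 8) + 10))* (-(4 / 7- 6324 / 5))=-102152039 / 3185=-32072.85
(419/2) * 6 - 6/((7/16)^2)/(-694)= 21373539/17003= 1257.05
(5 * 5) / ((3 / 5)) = 125 / 3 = 41.67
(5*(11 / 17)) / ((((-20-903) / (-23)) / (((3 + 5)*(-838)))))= -8480560 / 15691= -540.47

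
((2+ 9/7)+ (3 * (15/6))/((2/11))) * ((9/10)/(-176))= -11223/49280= -0.23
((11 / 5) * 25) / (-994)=-55 / 994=-0.06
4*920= 3680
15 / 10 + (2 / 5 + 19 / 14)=114 / 35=3.26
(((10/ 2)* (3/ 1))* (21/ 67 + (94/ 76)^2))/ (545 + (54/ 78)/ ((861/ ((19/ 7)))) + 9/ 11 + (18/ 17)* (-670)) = -2612782471299/ 15459568122508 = -0.17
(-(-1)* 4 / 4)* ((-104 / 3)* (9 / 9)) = -104 / 3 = -34.67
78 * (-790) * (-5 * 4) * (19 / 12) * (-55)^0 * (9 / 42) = 2926950 / 7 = 418135.71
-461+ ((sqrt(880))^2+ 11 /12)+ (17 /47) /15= 1184233 /2820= 419.94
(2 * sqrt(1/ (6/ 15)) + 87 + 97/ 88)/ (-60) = -1.52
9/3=3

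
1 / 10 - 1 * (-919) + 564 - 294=11891 / 10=1189.10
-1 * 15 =-15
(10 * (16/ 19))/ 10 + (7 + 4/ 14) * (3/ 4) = 3355/ 532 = 6.31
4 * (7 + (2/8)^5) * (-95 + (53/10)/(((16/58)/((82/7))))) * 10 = 261073473/7168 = 36422.08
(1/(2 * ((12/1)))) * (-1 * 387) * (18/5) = -1161/20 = -58.05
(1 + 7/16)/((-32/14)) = -161/256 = -0.63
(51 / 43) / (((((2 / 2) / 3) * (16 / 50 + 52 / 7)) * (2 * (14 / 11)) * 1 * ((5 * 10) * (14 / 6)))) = 1683 / 1088416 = 0.00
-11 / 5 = -2.20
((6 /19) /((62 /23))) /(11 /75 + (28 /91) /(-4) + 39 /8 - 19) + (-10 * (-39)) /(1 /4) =100732809840 /64572659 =1559.99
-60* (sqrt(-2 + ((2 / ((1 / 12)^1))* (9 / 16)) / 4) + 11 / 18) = -15* sqrt(22) - 110 / 3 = -107.02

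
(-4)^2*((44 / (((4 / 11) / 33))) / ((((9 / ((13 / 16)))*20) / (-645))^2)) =415912211 / 768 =541552.36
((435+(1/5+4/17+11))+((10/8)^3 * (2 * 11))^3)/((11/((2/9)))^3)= 222210244171/337819299840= 0.66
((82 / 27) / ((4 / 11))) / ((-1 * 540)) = -451 / 29160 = -0.02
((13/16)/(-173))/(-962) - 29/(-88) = 742527/2253152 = 0.33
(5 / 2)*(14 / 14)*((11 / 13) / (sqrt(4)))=55 / 52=1.06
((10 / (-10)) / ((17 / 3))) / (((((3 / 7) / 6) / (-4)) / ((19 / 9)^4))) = 7297976 / 37179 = 196.29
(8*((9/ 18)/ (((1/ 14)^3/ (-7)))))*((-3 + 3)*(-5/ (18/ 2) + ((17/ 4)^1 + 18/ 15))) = 0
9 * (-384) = -3456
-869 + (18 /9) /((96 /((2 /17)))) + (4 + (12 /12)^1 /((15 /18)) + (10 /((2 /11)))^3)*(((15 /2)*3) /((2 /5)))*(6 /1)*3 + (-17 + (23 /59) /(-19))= 77047786318709 /457368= 168459066.48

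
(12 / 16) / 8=3 / 32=0.09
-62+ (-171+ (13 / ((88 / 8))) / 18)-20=-50081 / 198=-252.93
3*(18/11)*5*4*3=3240/11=294.55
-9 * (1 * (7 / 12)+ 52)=-1893 / 4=-473.25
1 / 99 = 0.01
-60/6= -10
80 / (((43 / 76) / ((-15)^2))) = 1368000 / 43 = 31813.95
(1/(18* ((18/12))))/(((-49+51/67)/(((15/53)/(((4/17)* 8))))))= -5695/49333248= -0.00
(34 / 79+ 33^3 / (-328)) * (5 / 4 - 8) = 76352517 / 103648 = 736.65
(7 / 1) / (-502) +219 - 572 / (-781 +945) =4435385 / 20582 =215.50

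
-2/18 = -1/9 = -0.11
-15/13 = -1.15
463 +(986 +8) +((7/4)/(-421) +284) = 2931837/1684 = 1741.00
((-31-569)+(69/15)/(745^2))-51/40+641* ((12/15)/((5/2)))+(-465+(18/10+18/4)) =-18978635671/22201000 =-854.85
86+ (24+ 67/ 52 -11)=5215/ 52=100.29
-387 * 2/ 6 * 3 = -387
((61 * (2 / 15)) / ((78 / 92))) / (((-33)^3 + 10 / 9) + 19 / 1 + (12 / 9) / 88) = -123464 / 462250165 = -0.00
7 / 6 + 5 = 37 / 6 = 6.17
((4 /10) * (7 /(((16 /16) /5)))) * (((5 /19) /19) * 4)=0.78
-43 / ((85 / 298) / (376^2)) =-21312847.81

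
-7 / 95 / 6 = -7 / 570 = -0.01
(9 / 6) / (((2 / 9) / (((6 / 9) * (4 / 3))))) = 6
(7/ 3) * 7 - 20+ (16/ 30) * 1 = -47/ 15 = -3.13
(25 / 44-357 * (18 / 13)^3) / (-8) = 91554131 / 773344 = 118.39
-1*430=-430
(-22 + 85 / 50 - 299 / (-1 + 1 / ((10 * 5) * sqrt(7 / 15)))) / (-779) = -750393 / 2095510 - 230 * sqrt(105) / 209551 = -0.37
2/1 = 2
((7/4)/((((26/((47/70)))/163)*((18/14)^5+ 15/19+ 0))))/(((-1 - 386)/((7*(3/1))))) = -17124870791/184340669760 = -0.09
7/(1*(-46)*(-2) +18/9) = 7/94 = 0.07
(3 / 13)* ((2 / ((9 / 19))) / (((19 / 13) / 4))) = 8 / 3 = 2.67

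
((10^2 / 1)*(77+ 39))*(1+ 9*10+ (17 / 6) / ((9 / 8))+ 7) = 31482400 / 27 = 1166014.81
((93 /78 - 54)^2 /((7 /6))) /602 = 5655387 /1424332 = 3.97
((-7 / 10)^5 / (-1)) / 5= 16807 / 500000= 0.03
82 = 82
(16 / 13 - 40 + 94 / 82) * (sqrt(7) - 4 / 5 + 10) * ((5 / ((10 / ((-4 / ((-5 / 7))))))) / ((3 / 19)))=-245368508 / 39975 - 5334098 * sqrt(7) / 7995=-7903.24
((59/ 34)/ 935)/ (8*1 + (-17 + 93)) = 59/ 2670360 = 0.00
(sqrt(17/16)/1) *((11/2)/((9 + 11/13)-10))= -143 *sqrt(17)/16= -36.85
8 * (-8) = -64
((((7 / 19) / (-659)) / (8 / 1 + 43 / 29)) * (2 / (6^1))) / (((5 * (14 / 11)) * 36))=-29 / 338067000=-0.00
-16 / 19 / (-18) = 8 / 171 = 0.05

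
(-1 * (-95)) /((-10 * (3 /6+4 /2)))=-3.80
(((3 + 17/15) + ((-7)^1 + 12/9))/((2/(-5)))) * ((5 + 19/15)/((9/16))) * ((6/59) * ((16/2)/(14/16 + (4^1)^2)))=2.06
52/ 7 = 7.43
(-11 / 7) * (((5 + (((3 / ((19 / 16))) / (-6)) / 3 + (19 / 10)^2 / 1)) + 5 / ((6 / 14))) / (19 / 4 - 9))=420849 / 56525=7.45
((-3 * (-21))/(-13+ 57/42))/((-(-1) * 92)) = -441/7498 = -0.06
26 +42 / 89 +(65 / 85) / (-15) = 599623 / 22695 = 26.42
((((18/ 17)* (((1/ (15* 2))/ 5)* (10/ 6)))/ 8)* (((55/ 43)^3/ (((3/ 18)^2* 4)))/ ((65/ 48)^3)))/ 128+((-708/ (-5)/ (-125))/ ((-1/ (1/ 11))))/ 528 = 253471695637/ 898275850257500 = 0.00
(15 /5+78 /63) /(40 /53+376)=4717 /419328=0.01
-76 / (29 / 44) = -3344 / 29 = -115.31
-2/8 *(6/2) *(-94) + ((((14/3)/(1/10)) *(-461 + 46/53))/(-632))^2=85892518483/70123876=1224.87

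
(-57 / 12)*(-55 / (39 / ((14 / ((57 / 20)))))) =3850 / 117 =32.91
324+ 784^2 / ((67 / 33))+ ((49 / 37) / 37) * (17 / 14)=55596072701 / 183446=303065.06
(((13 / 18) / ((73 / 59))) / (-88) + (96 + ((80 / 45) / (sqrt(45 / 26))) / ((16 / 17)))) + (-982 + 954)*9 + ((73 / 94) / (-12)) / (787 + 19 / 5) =-31040742189 / 198970552 + 17*sqrt(130) / 135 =-154.57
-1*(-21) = 21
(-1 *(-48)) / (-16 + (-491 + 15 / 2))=-32 / 333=-0.10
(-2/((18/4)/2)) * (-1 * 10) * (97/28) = 1940/63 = 30.79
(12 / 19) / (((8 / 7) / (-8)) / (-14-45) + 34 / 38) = 1239 / 1760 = 0.70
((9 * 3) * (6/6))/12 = 9/4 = 2.25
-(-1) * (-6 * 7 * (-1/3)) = 14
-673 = -673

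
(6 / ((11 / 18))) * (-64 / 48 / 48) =-3 / 11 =-0.27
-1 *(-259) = 259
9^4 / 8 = 6561 / 8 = 820.12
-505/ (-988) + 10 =10385/ 988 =10.51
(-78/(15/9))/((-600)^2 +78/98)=-3822/29400065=-0.00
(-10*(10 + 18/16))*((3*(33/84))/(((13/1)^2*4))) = -14685/75712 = -0.19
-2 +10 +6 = 14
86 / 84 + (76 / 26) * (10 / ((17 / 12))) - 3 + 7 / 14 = 88909 / 4641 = 19.16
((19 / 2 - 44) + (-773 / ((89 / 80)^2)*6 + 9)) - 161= -62320933 / 15842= -3933.91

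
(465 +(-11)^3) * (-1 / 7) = 866 / 7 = 123.71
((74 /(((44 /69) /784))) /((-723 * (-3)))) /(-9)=-333592 /71577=-4.66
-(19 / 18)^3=-1.18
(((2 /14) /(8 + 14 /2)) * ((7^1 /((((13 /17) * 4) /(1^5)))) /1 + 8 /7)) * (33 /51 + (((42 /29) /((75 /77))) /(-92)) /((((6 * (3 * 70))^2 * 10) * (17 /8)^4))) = 11396270843148829 /538948469189812500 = 0.02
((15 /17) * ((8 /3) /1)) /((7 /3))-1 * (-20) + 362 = 45578 /119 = 383.01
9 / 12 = 3 / 4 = 0.75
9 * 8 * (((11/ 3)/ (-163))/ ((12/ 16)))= -352/ 163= -2.16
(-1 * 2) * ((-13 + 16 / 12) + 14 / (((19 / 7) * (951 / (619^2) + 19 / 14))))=6546004738 / 415722261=15.75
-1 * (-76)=76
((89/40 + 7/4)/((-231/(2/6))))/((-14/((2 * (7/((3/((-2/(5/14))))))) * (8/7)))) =-212/17325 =-0.01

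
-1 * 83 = -83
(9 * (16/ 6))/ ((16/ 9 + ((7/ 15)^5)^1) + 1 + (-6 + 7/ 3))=-18225000/ 658193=-27.69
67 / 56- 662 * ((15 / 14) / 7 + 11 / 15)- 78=-3901949 / 5880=-663.60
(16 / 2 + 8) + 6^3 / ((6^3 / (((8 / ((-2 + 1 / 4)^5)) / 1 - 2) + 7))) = 20.51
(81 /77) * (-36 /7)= -2916 /539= -5.41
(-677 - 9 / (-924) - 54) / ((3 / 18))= -675435 / 154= -4385.94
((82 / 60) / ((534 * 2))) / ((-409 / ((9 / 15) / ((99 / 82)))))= -1681 / 1081109700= -0.00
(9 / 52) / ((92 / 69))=27 / 208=0.13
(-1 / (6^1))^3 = -1 / 216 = -0.00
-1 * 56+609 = 553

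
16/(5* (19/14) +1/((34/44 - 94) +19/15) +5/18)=30589776/13483625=2.27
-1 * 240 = -240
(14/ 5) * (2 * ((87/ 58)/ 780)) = 7/ 650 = 0.01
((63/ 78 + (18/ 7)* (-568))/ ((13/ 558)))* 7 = -74123883/ 169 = -438602.86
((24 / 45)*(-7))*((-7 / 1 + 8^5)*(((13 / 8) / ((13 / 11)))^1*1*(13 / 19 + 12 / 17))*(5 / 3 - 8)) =1480583.08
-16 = -16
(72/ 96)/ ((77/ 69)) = 207/ 308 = 0.67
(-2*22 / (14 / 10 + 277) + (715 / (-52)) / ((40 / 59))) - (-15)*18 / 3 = 193657 / 2784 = 69.56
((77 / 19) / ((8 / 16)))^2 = 23716 / 361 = 65.70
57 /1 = 57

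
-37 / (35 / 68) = -71.89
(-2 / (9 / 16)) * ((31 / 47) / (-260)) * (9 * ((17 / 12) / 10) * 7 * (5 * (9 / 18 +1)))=3689 / 6110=0.60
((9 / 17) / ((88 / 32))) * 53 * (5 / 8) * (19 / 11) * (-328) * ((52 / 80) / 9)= -536731 / 2057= -260.93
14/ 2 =7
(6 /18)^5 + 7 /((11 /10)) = 17021 /2673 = 6.37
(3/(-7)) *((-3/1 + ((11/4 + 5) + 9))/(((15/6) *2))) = -33/28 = -1.18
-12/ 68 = -3/ 17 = -0.18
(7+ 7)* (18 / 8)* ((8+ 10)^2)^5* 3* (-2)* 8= -5398546446655488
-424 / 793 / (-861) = 424 / 682773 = 0.00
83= 83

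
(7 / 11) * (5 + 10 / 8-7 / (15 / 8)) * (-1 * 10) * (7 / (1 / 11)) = -7399 / 6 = -1233.17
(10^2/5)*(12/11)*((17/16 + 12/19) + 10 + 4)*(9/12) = 214695/836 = 256.81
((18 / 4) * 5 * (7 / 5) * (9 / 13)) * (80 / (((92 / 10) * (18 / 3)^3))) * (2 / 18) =175 / 1794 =0.10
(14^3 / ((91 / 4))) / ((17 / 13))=1568 / 17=92.24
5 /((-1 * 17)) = -0.29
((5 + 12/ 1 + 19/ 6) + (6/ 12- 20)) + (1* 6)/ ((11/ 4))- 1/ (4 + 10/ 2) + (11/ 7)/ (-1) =1.17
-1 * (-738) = 738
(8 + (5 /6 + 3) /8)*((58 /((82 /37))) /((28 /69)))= 10044353 /18368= 546.84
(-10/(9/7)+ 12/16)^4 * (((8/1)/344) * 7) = 28680064567/72223488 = 397.10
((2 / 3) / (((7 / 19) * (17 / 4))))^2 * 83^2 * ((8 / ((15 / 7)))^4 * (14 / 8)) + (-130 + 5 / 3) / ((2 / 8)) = 424039.80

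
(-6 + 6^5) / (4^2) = 3885 / 8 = 485.62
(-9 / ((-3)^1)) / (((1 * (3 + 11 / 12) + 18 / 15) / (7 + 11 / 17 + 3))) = 32580 / 5219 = 6.24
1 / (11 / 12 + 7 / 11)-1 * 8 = -1508 / 205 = -7.36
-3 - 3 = -6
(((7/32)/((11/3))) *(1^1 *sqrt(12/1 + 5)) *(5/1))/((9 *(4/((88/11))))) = 35 *sqrt(17)/528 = 0.27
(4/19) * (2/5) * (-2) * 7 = -112/95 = -1.18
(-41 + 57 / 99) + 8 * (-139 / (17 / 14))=-536422 / 561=-956.19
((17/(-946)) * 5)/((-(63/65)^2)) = 0.10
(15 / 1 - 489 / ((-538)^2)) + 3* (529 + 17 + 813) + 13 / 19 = 22507445593 / 5499436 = 4092.68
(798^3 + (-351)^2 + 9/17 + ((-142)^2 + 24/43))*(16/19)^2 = 95123653724672/263891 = 360465698.81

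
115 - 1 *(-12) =127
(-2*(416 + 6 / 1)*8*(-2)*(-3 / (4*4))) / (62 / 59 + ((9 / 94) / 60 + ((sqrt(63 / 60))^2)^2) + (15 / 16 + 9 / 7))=-9829730400 / 16996883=-578.33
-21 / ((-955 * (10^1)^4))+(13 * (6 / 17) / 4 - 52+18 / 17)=-8084074643 / 162350000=-49.79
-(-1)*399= 399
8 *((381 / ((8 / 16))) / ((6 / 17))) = 17272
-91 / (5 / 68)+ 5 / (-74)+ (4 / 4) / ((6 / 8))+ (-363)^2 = 144891259 / 1110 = 130532.67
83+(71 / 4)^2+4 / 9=57385 / 144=398.51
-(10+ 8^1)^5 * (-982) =1855555776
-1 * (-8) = 8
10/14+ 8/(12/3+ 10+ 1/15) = 1895/1477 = 1.28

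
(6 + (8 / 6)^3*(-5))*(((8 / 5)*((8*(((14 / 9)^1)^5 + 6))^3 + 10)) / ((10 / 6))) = -459500936550201914928736 / 46325504721296025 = -9918962.34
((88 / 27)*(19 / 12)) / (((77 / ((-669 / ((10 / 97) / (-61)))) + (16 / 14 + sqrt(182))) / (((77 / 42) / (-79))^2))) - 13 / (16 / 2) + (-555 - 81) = -41279674748103135117246551 / 64739735126311235360184 + 2157449312457711041*sqrt(182) / 140269426107007676613732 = -637.62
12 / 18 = 2 / 3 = 0.67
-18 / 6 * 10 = -30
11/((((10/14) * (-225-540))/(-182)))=14014/3825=3.66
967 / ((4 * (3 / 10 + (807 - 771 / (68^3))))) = 380069680 / 1269200913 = 0.30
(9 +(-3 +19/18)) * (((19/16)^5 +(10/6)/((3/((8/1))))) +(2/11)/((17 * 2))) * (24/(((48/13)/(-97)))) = -1924976593821307/63531122688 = -30299.74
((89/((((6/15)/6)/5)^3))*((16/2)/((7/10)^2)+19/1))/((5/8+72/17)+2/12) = 26517405375000/100499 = 263857405.30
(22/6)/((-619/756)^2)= 2095632/383161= 5.47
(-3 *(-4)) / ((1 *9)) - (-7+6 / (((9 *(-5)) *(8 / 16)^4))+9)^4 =1.33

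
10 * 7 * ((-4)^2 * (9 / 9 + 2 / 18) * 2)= 22400 / 9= 2488.89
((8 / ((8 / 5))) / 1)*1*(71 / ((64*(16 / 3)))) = 1.04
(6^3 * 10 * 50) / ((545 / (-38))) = -820800 / 109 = -7530.28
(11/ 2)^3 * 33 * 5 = 219615/ 8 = 27451.88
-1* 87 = -87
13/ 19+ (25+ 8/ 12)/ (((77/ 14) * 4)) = 211/ 114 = 1.85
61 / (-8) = -61 / 8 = -7.62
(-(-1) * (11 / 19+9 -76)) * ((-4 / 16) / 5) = 631 / 190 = 3.32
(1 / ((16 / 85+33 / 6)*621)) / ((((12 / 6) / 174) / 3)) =4930 / 66723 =0.07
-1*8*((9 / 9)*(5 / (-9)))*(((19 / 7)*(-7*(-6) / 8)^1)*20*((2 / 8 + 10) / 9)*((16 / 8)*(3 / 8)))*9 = 19475 / 2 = 9737.50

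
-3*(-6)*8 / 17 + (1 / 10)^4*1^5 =1440017 / 170000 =8.47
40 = 40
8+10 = 18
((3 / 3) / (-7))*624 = -624 / 7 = -89.14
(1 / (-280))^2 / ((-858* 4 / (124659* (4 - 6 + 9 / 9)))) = 41553 / 89689600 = 0.00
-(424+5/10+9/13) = -11055/26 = -425.19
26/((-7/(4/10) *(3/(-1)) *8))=13/210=0.06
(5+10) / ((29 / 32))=480 / 29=16.55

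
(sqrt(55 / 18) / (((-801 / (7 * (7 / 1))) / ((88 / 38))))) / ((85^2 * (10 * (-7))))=77 * sqrt(110) / 1649359125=0.00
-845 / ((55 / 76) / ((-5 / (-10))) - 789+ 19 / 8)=128440 / 119347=1.08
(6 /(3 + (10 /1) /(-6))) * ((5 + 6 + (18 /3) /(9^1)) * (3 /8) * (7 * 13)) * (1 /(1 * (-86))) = -28665 /1376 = -20.83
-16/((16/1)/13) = -13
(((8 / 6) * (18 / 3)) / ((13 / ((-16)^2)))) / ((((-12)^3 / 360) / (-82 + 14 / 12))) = 310400 / 117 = 2652.99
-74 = -74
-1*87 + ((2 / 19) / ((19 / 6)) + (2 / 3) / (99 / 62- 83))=-475396459 / 5465901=-86.97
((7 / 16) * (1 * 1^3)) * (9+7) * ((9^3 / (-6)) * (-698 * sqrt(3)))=593649 * sqrt(3)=1028230.23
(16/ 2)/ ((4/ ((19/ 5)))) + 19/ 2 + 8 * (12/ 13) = 3183/ 130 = 24.48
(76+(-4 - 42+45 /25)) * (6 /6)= 159 /5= 31.80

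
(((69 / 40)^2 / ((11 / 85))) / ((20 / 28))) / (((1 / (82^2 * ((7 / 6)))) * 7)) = 317461893 / 8800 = 36075.22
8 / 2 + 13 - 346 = -329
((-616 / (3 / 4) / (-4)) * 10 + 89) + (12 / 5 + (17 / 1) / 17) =32186 / 15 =2145.73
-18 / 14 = -9 / 7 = -1.29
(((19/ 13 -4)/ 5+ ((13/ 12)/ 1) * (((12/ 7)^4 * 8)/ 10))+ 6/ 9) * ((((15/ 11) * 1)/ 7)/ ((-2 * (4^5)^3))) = -3578815/ 5161264347086848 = -0.00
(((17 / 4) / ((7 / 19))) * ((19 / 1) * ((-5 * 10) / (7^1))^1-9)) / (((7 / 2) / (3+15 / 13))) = -8834373 / 4459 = -1981.25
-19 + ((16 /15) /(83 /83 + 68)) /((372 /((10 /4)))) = -19.00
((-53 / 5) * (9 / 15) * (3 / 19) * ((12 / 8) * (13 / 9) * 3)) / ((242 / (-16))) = 24804 / 57475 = 0.43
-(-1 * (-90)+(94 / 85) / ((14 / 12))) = -54114 / 595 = -90.95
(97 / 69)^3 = 912673 / 328509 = 2.78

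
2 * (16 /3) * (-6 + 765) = 8096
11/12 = 0.92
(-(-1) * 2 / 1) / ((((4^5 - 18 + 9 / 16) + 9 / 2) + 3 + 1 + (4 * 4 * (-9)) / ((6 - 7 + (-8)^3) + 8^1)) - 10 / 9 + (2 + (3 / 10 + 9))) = 145440 / 74577017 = 0.00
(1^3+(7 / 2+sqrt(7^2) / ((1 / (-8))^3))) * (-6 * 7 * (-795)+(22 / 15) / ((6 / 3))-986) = -3479782289 / 30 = -115992742.97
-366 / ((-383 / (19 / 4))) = 3477 / 766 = 4.54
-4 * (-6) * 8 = 192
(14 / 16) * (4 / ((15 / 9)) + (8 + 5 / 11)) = 4179 / 440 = 9.50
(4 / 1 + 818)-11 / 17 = 13963 / 17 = 821.35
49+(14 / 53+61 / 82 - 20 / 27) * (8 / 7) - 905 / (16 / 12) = -147720553 / 234684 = -629.44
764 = 764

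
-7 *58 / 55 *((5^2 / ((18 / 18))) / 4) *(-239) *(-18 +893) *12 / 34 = 636785625 / 187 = 3405270.72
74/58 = 37/29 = 1.28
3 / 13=0.23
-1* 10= -10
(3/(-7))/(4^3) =-3/448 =-0.01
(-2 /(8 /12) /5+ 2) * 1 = 7 /5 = 1.40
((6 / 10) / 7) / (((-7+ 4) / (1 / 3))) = -1 / 105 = -0.01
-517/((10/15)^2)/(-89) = 4653/356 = 13.07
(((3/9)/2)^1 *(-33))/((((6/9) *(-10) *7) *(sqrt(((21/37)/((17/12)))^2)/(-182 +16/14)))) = -1459909/27440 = -53.20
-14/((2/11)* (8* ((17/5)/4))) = -11.32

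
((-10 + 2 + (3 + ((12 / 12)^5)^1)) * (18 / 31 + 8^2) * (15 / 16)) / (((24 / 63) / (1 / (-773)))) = 315315 / 383408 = 0.82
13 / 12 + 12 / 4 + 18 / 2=157 / 12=13.08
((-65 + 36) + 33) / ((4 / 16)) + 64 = 80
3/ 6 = 1/ 2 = 0.50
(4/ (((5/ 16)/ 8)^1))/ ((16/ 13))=416/ 5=83.20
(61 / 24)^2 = 3721 / 576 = 6.46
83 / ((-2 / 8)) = -332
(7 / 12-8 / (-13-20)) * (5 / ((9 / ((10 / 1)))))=2725 / 594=4.59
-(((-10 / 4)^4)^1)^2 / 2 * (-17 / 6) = 6640625 / 3072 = 2161.66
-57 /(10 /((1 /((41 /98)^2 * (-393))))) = 91238 /1101055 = 0.08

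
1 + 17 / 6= 23 / 6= 3.83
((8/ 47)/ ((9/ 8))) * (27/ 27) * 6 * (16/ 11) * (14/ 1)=28672/ 1551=18.49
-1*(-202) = 202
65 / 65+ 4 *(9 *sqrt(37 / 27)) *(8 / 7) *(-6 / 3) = 1 - 64 *sqrt(111) / 7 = -95.33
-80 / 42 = -40 / 21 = -1.90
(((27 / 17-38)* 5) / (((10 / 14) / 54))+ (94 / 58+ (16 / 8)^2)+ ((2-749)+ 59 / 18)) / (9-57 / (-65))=-8364753605 / 5697108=-1468.25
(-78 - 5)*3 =-249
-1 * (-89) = 89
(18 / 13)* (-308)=-5544 / 13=-426.46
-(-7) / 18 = 7 / 18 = 0.39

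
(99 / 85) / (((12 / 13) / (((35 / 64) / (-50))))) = -3003 / 217600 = -0.01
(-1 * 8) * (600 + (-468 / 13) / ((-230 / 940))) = -137472 / 23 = -5977.04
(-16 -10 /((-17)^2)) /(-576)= 2317 /83232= 0.03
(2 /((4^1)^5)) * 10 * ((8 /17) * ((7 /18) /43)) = 35 /421056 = 0.00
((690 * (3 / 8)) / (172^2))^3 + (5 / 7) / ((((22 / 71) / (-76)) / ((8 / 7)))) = -178835029483433748895 / 893180885968093184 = -200.22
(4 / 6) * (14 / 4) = 7 / 3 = 2.33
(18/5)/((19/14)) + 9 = 1107/95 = 11.65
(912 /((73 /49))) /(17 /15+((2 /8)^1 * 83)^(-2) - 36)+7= -2776851203 /262997611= -10.56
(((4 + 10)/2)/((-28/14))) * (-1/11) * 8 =28/11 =2.55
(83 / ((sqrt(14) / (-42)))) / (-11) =249 * sqrt(14) / 11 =84.70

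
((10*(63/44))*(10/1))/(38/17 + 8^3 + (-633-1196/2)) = -5355/26807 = -0.20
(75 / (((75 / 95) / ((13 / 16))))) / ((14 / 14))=1235 / 16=77.19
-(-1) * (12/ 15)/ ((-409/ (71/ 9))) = -284/ 18405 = -0.02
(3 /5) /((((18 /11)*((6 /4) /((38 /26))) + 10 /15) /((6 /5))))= 11286 /36775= 0.31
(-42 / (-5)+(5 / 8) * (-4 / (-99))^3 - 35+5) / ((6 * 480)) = -26198023 / 3493076400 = -0.01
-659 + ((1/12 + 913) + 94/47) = 3073/12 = 256.08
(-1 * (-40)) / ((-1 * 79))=-0.51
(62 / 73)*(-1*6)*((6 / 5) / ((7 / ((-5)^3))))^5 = 28248750000000 / 1226911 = 23024286.20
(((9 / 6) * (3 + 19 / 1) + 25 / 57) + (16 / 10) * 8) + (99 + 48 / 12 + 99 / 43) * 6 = 8309534 / 12255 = 678.05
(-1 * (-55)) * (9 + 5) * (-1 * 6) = -4620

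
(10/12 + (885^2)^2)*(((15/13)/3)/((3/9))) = 18403242018775/26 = 707817000722.12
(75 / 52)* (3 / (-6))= -75 / 104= -0.72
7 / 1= 7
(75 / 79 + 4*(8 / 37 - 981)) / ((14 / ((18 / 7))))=-103180941 / 143227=-720.40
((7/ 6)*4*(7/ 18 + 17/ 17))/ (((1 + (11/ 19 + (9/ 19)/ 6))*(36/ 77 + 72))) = 7315/ 135594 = 0.05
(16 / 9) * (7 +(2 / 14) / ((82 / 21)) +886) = 585832 / 369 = 1587.62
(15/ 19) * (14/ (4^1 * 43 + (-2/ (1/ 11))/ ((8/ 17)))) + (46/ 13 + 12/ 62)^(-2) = 1148688237/ 7177376768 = 0.16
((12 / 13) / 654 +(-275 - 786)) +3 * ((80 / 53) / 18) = -238989485 / 225303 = -1060.75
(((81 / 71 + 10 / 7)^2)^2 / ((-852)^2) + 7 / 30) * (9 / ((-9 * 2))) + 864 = 382613090581096412227 / 442899045639822240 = 863.88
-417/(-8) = 52.12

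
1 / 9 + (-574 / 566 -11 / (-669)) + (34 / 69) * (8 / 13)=-99067795 / 169826319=-0.58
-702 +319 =-383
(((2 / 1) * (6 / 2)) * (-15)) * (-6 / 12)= 45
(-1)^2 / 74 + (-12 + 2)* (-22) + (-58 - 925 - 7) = -56979 / 74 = -769.99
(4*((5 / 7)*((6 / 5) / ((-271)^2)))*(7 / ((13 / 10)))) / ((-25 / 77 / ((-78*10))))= 0.60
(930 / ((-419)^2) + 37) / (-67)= -6496687 / 11762587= -0.55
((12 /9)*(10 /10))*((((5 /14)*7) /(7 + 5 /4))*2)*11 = 80 /9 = 8.89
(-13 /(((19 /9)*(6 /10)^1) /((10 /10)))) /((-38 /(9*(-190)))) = -8775 /19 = -461.84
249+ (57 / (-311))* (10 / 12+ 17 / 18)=232013 / 933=248.67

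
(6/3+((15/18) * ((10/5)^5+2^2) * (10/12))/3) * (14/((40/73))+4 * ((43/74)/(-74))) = 21659669/82140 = 263.69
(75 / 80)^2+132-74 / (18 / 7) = 239849 / 2304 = 104.10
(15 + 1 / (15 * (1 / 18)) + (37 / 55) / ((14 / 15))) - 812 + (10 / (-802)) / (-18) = -1104733787 / 1389465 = -795.08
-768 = -768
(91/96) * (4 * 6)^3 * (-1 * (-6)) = 78624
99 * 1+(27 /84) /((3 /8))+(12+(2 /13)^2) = 132355 /1183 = 111.88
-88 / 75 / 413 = -88 / 30975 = -0.00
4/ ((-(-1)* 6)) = 2/ 3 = 0.67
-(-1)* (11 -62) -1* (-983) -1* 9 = 923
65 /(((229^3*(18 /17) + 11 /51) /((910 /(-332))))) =-88725 /6332269366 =-0.00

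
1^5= 1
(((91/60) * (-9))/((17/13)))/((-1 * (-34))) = -3549/11560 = -0.31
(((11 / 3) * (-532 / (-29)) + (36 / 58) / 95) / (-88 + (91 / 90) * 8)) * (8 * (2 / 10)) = -3335964 / 2476745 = -1.35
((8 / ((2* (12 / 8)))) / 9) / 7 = 8 / 189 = 0.04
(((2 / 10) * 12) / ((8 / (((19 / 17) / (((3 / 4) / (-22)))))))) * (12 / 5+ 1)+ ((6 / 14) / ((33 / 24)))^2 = -4942244 / 148225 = -33.34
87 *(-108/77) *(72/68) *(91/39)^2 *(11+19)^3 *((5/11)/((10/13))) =-23085972000/2057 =-11223126.88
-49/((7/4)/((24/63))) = -10.67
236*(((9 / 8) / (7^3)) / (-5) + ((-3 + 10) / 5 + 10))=9227541 / 3430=2690.25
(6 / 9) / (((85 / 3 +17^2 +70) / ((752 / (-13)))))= -752 / 7553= -0.10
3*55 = 165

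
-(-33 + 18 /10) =156 /5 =31.20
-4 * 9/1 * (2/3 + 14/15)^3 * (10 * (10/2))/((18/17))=-34816/5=-6963.20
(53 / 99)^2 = 2809 / 9801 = 0.29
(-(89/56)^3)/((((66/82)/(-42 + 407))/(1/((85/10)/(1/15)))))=-2109972217/147780864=-14.28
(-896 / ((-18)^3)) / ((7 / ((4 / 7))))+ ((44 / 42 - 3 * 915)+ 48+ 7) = -13721660 / 5103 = -2688.94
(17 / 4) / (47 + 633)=1 / 160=0.01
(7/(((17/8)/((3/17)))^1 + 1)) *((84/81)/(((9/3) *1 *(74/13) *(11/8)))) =81536/3439557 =0.02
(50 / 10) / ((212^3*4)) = 5 / 38112512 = 0.00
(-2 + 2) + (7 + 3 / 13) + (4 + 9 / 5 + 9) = 1432 / 65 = 22.03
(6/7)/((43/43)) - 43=-295/7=-42.14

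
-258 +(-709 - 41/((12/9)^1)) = -3991/4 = -997.75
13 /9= 1.44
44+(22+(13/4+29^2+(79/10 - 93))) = 16503/20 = 825.15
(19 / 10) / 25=0.08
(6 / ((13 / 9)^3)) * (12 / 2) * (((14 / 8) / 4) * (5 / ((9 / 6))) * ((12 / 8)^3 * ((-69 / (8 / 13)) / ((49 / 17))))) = -346322385 / 151424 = -2287.10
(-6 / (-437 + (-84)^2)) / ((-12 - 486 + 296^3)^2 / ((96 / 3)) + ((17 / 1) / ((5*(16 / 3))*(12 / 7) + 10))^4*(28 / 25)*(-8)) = -1735080750000 / 40229481125338852623311584787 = -0.00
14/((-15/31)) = -434/15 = -28.93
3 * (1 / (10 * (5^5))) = 0.00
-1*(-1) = 1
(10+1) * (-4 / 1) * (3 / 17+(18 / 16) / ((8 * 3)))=-2673 / 272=-9.83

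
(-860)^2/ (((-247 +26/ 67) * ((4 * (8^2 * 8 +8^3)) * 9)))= -3097075/ 38068992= -0.08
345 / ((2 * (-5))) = -69 / 2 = -34.50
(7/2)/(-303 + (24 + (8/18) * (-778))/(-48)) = -189/16000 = -0.01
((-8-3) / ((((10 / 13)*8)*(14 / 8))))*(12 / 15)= -143 / 175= -0.82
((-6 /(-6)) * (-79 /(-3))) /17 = 79 /51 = 1.55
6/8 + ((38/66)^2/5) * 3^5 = 40803/2420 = 16.86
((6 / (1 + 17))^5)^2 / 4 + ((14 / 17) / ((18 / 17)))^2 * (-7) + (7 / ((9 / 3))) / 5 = -4449811 / 1180980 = -3.77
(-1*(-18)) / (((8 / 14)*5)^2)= 441 / 200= 2.20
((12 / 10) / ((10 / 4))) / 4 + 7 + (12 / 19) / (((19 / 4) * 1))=65458 / 9025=7.25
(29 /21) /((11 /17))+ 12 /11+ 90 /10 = 2824 /231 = 12.23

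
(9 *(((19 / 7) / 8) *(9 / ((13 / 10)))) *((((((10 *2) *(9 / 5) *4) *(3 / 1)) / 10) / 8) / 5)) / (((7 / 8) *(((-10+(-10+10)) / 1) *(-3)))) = 13851 / 15925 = 0.87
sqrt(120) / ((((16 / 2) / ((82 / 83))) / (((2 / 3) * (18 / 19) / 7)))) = 246 * sqrt(30) / 11039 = 0.12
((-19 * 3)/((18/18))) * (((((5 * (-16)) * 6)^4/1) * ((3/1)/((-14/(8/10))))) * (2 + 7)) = 32678608896000/7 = 4668372699428.57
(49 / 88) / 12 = 49 / 1056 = 0.05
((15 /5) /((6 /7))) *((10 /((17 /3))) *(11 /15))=77 /17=4.53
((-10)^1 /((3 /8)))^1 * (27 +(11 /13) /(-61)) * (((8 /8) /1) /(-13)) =1712000 /30927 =55.36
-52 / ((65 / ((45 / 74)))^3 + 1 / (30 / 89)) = -379080 / 8902792907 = -0.00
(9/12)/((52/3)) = 9/208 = 0.04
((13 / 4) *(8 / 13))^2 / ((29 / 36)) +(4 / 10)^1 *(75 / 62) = 4899 / 899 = 5.45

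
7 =7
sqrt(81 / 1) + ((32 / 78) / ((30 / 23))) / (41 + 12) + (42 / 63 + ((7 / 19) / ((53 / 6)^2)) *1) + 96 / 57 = 354730193 / 31222035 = 11.36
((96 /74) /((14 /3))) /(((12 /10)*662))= 30 /85729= 0.00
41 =41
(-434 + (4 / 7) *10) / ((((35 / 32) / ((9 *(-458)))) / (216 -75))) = 55758195072 / 245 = 227584469.68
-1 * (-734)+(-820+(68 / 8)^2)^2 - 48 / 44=98535883 / 176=559862.97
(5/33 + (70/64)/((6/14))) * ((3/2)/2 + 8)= 23.66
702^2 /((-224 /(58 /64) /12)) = -10718487 /448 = -23925.19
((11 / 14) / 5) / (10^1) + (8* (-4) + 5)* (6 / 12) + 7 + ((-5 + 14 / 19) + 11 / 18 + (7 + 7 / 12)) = -152797 / 59850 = -2.55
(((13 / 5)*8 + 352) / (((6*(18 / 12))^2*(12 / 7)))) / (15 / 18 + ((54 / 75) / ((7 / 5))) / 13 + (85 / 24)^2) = 18997888 / 94935861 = 0.20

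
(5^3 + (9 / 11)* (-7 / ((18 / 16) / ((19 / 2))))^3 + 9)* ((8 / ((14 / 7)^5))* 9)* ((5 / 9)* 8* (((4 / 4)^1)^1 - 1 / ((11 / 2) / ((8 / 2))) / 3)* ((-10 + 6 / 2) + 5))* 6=150449374000 / 9801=15350410.57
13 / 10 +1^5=23 / 10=2.30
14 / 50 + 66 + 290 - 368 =-11.72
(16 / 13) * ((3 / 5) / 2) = 24 / 65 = 0.37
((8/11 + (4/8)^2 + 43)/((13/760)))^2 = 135166522500/20449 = 6609933.13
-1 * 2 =-2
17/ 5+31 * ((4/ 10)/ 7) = 181/ 35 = 5.17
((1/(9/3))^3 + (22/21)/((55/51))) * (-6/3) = -1906/945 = -2.02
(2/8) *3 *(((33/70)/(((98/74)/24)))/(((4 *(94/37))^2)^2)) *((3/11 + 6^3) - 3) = 2196192462147/17139001169920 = 0.13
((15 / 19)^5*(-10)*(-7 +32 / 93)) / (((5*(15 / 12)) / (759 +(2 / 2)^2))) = 10027800000 / 4039951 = 2482.16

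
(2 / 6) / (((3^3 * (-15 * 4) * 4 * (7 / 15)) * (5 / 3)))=-1 / 15120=-0.00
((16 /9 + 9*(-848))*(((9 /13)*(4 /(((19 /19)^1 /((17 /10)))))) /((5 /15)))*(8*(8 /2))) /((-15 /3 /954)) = 213834719232 /325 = 657952982.25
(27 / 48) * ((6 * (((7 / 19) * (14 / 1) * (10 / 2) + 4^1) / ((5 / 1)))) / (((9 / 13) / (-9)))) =-99333 / 380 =-261.40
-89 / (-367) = 0.24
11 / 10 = 1.10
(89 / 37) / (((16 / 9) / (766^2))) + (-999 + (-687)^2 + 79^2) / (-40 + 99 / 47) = 205944260593 / 263588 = 781311.22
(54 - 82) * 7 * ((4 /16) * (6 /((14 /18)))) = -378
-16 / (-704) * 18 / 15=3 / 110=0.03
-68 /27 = -2.52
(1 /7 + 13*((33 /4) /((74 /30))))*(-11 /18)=-497123 /18648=-26.66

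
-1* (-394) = 394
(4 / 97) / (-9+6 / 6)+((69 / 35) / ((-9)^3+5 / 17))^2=-93862343087 / 18235186790800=-0.01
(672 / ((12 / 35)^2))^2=294122500 / 9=32680277.78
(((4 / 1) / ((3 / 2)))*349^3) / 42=170034196 / 63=2698955.49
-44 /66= -2 /3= -0.67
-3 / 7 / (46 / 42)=-9 / 23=-0.39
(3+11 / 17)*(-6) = -372 / 17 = -21.88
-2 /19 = -0.11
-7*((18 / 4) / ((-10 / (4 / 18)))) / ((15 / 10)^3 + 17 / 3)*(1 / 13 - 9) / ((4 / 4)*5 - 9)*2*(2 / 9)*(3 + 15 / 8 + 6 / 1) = 1682 / 2015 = 0.83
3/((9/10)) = 10/3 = 3.33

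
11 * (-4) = -44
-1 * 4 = -4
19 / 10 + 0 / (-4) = 19 / 10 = 1.90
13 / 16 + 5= 93 / 16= 5.81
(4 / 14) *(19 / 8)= 19 / 28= 0.68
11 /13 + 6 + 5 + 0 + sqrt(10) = sqrt(10) + 154 /13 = 15.01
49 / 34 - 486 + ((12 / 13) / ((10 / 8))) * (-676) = -167239 / 170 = -983.76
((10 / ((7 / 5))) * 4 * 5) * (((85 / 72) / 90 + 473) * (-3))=-10946875 / 54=-202719.91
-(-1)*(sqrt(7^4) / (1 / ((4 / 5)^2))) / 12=196 / 75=2.61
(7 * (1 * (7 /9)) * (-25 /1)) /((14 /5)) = -875 /18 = -48.61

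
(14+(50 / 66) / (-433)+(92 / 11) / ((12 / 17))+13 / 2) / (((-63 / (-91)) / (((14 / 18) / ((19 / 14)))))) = 196281995 / 7330257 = 26.78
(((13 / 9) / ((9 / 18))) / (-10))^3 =-2197 / 91125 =-0.02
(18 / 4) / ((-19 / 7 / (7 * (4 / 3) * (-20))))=5880 / 19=309.47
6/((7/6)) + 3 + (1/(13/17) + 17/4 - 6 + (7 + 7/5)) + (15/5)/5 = 6079/364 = 16.70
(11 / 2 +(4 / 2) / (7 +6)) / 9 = 49 / 78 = 0.63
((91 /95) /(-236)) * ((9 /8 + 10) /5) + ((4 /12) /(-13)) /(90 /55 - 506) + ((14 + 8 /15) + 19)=33.52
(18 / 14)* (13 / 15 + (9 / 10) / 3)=3 / 2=1.50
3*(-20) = -60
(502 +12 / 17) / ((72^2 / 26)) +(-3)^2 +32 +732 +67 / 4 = 17455321 / 22032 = 792.27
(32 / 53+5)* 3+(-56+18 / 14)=-14062 / 371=-37.90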